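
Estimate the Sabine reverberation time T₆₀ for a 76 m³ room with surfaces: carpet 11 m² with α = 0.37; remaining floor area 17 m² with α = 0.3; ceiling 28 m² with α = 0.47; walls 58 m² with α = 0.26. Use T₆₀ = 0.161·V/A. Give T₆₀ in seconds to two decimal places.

A = Σ Sᵢαᵢ = 11·0.37 + 17·0.3 + 28·0.47 + 58·0.26 = 37.41 m².
T₆₀ = 0.161 × 76 / 37.41 = 0.327 s.

0.33 s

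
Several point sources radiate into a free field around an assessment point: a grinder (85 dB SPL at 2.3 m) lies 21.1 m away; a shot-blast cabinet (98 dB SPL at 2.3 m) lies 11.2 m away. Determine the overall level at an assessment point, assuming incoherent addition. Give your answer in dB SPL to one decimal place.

84.3 dB SPL

Apply inverse-square spreading to bring every level to the receiver, then sum 10^(L/10).
grinder: 85 − 20·log₁₀(21.1/2.3) = 85 − 19.25 = 65.75 dB SPL.
shot-blast cabinet: 98 − 20·log₁₀(11.2/2.3) = 98 − 13.75 = 84.25 dB SPL.
Σ 10^(L/10) = 2.698e+08 → L_total = 10·log₁₀(2.698e+08) = 84.31 dB SPL.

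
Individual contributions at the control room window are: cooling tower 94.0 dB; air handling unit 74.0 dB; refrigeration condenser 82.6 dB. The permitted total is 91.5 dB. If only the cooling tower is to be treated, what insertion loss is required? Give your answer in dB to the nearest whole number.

3 dB

Fixed contribution from the other sources: Σ 10^(L/10) = 10^(74.0/10) + 10^(82.6/10) = 2.071e+08 (83.16 dB).
The limit corresponds to 10^(91.5/10) = 1.413e+09; subtracting the fixed part leaves 1.205e+09 for the cooling tower, i.e. 90.81 dB.
Required insertion loss = 94.0 − 90.81 = 3.19 dB.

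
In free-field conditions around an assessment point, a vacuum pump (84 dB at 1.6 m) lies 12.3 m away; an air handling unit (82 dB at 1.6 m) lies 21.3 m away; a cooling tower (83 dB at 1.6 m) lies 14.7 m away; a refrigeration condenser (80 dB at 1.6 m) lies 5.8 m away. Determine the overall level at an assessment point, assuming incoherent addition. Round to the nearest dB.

72 dB

Apply inverse-square spreading to bring every level to the receiver, then sum 10^(L/10).
vacuum pump: 84 − 20·log₁₀(12.3/1.6) = 84 − 17.72 = 66.28 dB.
air handling unit: 82 − 20·log₁₀(21.3/1.6) = 82 − 22.49 = 59.51 dB.
cooling tower: 83 − 20·log₁₀(14.7/1.6) = 83 − 19.26 = 63.74 dB.
refrigeration condenser: 80 − 20·log₁₀(5.8/1.6) = 80 − 11.19 = 68.81 dB.
Σ 10^(L/10) = 1.512e+07 → L_total = 10·log₁₀(1.512e+07) = 71.80 dB.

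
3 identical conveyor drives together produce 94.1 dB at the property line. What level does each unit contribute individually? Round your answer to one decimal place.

Dividing the total intensity by 3 lowers the level by 10·log₁₀ 3 = 4.771 dB: L₁ = 94.1 − 4.771.

89.3 dB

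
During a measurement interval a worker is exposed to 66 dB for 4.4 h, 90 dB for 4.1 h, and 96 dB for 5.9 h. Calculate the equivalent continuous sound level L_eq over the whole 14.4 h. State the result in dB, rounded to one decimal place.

92.8 dB

The energy average is taken in the linear domain: L_eq = 10·log₁₀[(Σ tᵢ·10^(Lᵢ/10))/T], T = 14.4 h.
Σ tᵢ·10^(Lᵢ/10) = 4.4·10^(66/10) + 4.1·10^(90/10) + 5.9·10^(96/10) = 2.761e+10.
L_eq = 10·log₁₀(2.761e+10/14.4) = 92.83 dB.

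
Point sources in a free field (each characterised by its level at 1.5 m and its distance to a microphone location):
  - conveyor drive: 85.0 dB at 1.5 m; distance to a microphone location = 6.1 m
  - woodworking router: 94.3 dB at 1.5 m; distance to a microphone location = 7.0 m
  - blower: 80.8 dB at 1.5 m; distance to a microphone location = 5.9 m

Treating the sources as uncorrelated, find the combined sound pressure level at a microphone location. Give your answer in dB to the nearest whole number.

Propagate each source to the receiver with L = L_ref − 20·log₁₀(r/r_ref), then add intensities.
conveyor drive: 85.0 − 20·log₁₀(6.1/1.5) = 85.0 − 12.18 = 72.82 dB.
woodworking router: 94.3 − 20·log₁₀(7.0/1.5) = 94.3 − 13.38 = 80.92 dB.
blower: 80.8 − 20·log₁₀(5.9/1.5) = 80.8 − 11.90 = 68.90 dB.
Σ 10^(L/10) = 1.505e+08 → L_total = 10·log₁₀(1.505e+08) = 81.77 dB.

82 dB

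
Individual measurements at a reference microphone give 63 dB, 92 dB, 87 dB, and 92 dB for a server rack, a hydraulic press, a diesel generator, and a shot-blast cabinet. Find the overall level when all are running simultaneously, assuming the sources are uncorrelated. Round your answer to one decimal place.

Incoherent sources combine by intensity addition: L_total = 10·log₁₀(Σ 10^(L_i/10)).
Σ 10^(L/10) = 10^(63/10) + 10^(92/10) + 10^(87/10) + 10^(92/10) = 3.673e+09.
L_total = 10·log₁₀(3.673e+09) = 95.65 dB.

95.7 dB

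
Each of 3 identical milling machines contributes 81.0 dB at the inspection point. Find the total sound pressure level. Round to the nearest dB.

L_total = L₁ + 10·log₁₀ N for N identical incoherent sources.
L_total = 81.0 + 10·log₁₀(3) = 81.0 + 4.771 = 85.77 dB.

86 dB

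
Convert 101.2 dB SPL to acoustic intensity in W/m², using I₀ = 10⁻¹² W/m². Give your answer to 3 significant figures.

L = 10·log₁₀(I/I₀) ⇒ I = I₀·10^(L/10) = 10⁻¹² × 10^10.12.

0.0132 W/m²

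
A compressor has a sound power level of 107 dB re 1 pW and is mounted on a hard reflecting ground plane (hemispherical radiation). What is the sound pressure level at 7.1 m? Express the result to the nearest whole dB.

82 dB

L_p = L_w − 10·log₁₀(2π·r²) with r = 7.1 m.
2π·r² = 316.7 m², 10·log₁₀ of that is 25.007 dB.
L_p = 107 − 25.007 = 81.99 dB.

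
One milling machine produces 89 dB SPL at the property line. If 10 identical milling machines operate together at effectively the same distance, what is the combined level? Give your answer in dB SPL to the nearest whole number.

L_total = L₁ + 10·log₁₀ N for N identical incoherent sources.
L_total = 89 + 10·log₁₀(10) = 89 + 10.000 = 99.00 dB SPL.

99 dB SPL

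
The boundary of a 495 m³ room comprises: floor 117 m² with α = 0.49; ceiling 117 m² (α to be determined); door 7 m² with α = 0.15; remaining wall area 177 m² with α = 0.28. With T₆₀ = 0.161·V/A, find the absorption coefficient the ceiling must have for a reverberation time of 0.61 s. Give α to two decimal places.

0.19

A = 0.161·V/T₆₀ = 0.161·495/0.61 = 130.65 m² sabins.
Absorption from the other surfaces = 117·0.49 + 7·0.15 + 177·0.28 = 107.94 m², so the ceiling must supply 22.71 m² over 117 m².
α = 22.71/117 = 0.194.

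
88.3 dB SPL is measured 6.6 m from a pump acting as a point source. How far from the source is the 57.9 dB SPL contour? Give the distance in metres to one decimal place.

For a point source L₁ − L₂ = 20·log₁₀(r₂/r₁), so r₂ = r₁·10^((L₁−L₂)/20).
r₂ = 6.6·10^((88.3−57.9)/20) = 6.6·10^(30.4/20) = 218.55 m.

218.5 m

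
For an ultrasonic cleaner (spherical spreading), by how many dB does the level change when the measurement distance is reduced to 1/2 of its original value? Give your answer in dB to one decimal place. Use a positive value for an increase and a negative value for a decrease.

+6.0 dB

Point-source spreading: ΔL = −20·log₁₀(r₂/r₁).
ΔL = −20·log₁₀(0.5) = +6.02 dB.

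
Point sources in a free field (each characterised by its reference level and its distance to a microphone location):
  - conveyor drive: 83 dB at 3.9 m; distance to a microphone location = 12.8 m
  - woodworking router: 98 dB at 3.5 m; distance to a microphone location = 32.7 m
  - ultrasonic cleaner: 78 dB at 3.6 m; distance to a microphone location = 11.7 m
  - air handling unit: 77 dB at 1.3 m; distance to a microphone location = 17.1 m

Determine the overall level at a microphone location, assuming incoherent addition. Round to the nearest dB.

Propagate each source to the receiver with L = L_ref − 20·log₁₀(r/r_ref), then add intensities.
conveyor drive: 83 − 20·log₁₀(12.8/3.9) = 83 − 10.32 = 72.68 dB.
woodworking router: 98 − 20·log₁₀(32.7/3.5) = 98 − 19.41 = 78.59 dB.
ultrasonic cleaner: 78 − 20·log₁₀(11.7/3.6) = 78 − 10.24 = 67.76 dB.
air handling unit: 77 − 20·log₁₀(17.1/1.3) = 77 − 22.38 = 54.62 dB.
Σ 10^(L/10) = 9.707e+07 → L_total = 10·log₁₀(9.707e+07) = 79.87 dB.

80 dB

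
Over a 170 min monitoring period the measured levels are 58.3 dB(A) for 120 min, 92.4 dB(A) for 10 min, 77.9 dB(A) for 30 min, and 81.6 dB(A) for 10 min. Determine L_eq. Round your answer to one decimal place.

80.9 dB(A)

The energy average is taken in the linear domain: L_eq = 10·log₁₀[(Σ tᵢ·10^(Lᵢ/10))/T], T = 170 min.
Σ tᵢ·10^(Lᵢ/10) = 120·10^(58.3/10) + 10·10^(92.4/10) + 30·10^(77.9/10) + 10·10^(81.6/10) = 2.075e+10.
L_eq = 10·log₁₀(2.075e+10/170) = 80.87 dB(A).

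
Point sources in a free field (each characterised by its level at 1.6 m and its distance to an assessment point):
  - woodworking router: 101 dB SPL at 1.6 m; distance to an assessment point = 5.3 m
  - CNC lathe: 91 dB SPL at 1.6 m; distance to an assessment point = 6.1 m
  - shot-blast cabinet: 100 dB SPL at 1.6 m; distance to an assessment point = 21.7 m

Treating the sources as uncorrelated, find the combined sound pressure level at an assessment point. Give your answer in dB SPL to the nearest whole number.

First find each source's level at the receiver (point-source: −20·log₁₀(r/r_ref)), then combine on an intensity basis.
woodworking router: 101 − 20·log₁₀(5.3/1.6) = 101 − 10.40 = 90.60 dB SPL.
CNC lathe: 91 − 20·log₁₀(6.1/1.6) = 91 − 11.62 = 79.38 dB SPL.
shot-blast cabinet: 100 − 20·log₁₀(21.7/1.6) = 100 − 22.65 = 77.35 dB SPL.
Σ 10^(L/10) = 1.288e+09 → L_total = 10·log₁₀(1.288e+09) = 91.10 dB SPL.

91 dB SPL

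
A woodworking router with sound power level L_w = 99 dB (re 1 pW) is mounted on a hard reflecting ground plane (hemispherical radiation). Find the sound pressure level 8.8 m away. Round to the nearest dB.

72 dB

Free-field hemispherical radiation: L_p = L_w − 10·log₁₀(2π·r²), r = 8.8 m.
2π·r² = 486.6 m², 10·log₁₀ of that is 26.871 dB.
L_p = 99 − 26.871 = 72.13 dB.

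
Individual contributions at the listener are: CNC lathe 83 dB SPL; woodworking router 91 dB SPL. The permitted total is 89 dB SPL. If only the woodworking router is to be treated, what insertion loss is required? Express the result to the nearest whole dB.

3 dB

Everything except the woodworking router sums to 10^(83/10) = 1.995e+08 in linear terms, 83.00 dB SPL.
To meet 89 dB SPL overall, the treated woodworking router may contribute at most 10^(89/10) − 1.995e+08 = 5.948e+08, i.e. 87.74 dB SPL.
So the woodworking router must be reduced from 91 to 87.74 dB SPL: IL = 3.26 dB.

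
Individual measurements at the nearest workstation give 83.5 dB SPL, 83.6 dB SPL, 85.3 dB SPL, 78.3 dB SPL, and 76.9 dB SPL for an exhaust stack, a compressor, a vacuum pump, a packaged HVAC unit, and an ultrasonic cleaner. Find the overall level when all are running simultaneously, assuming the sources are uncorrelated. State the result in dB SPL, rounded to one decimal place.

Incoherent sources combine by intensity addition: L_total = 10·log₁₀(Σ 10^(L_i/10)).
Σ 10^(L/10) = 10^(83.5/10) + 10^(83.6/10) + 10^(85.3/10) + 10^(78.3/10) + 10^(76.9/10) = 9.084e+08.
L_total = 10·log₁₀(9.084e+08) = 89.58 dB SPL.

89.6 dB SPL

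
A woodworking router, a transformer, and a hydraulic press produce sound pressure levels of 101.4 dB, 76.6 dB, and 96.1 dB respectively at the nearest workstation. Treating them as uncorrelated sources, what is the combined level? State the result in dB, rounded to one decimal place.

102.5 dB

For uncorrelated sources the intensities add, so convert each level to linear form, sum, and take 10·log₁₀ of the total.
Σ 10^(L/10) = 10^(101.4/10) + 10^(76.6/10) + 10^(96.1/10) = 1.792e+10.
L_total = 10·log₁₀(1.792e+10) = 102.53 dB.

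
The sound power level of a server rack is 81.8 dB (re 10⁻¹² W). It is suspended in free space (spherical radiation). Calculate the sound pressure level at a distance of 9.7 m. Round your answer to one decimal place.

Free-field spherical radiation: L_p = L_w − 10·log₁₀(4π·r²), r = 9.7 m.
4π·r² = 1182 m², 10·log₁₀ of that is 30.728 dB.
L_p = 81.8 − 30.728 = 51.07 dB.

51.1 dB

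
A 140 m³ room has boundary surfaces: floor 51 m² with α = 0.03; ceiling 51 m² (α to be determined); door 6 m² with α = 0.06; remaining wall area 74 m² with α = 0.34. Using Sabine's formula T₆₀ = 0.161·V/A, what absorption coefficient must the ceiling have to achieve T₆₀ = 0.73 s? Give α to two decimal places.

0.08

A = 0.161·V/T₆₀ = 0.161·140/0.73 = 30.88 m² sabins.
Absorption from the other surfaces = 51·0.03 + 6·0.06 + 74·0.34 = 27.05 m², so the ceiling must supply 3.83 m² over 51 m².
α = 3.83/51 = 0.075.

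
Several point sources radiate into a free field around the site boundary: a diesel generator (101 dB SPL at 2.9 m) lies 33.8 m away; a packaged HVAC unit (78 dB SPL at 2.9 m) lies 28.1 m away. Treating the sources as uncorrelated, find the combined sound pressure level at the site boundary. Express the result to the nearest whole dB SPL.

Propagate each source to the receiver with L = L_ref − 20·log₁₀(r/r_ref), then add intensities.
diesel generator: 101 − 20·log₁₀(33.8/2.9) = 101 − 21.33 = 79.67 dB SPL.
packaged HVAC unit: 78 − 20·log₁₀(28.1/2.9) = 78 − 19.73 = 58.27 dB SPL.
Σ 10^(L/10) = 9.335e+07 → L_total = 10·log₁₀(9.335e+07) = 79.70 dB SPL.

80 dB SPL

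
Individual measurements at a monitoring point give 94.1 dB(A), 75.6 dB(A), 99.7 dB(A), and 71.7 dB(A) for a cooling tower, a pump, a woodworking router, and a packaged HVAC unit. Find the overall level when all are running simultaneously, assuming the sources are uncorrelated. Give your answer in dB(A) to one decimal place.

For uncorrelated sources the intensities add, so convert each level to linear form, sum, and take 10·log₁₀ of the total.
Σ 10^(L/10) = 10^(94.1/10) + 10^(75.6/10) + 10^(99.7/10) + 10^(71.7/10) = 1.195e+10.
L_total = 10·log₁₀(1.195e+10) = 100.78 dB(A).

100.8 dB(A)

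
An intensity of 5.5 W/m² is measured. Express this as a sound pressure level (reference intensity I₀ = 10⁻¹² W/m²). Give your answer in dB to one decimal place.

127.4 dB

I/I₀ = 5.5/10⁻¹² = 5.5×10^12, and L = 10·log₁₀(I/I₀).
L = 10·(0.7404 + 12) = 127.40 dB.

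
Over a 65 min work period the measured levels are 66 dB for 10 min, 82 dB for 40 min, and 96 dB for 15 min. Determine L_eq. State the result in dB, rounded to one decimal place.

90.1 dB

The energy average is taken in the linear domain: L_eq = 10·log₁₀[(Σ tᵢ·10^(Lᵢ/10))/T], T = 65 min.
Σ tᵢ·10^(Lᵢ/10) = 10·10^(66/10) + 40·10^(82/10) + 15·10^(96/10) = 6.610e+10.
L_eq = 10·log₁₀(6.610e+10/65) = 90.07 dB.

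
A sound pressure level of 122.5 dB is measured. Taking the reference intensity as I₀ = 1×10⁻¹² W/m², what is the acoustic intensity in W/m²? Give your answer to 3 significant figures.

L = 10·log₁₀(I/I₀) ⇒ I = I₀·10^(L/10) = 10⁻¹² × 10^12.25.

1.78 W/m²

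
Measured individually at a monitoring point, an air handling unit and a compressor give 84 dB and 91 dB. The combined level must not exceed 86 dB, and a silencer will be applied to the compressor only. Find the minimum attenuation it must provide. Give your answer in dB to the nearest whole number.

Fixed contribution from the other source: Σ 10^(L/10) = 10^(84/10) = 2.512e+08 (84.00 dB).
To meet 86 dB overall, the treated compressor may contribute at most 10^(86/10) − 2.512e+08 = 1.469e+08, i.e. 81.67 dB.
Required insertion loss = 91 − 81.67 = 9.33 dB.

9 dB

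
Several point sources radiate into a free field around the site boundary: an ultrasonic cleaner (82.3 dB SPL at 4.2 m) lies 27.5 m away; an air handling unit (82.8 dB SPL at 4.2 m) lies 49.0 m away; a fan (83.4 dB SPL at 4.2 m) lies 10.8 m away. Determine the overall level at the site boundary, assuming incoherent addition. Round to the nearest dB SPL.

First find each source's level at the receiver (point-source: −20·log₁₀(r/r_ref)), then combine on an intensity basis.
ultrasonic cleaner: 82.3 − 20·log₁₀(27.5/4.2) = 82.3 − 16.32 = 65.98 dB SPL.
air handling unit: 82.8 − 20·log₁₀(49.0/4.2) = 82.8 − 21.34 = 61.46 dB SPL.
fan: 83.4 − 20·log₁₀(10.8/4.2) = 83.4 − 8.20 = 75.20 dB SPL.
Σ 10^(L/10) = 3.845e+07 → L_total = 10·log₁₀(3.845e+07) = 75.85 dB SPL.

76 dB SPL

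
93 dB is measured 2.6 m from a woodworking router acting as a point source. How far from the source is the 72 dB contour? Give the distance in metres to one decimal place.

29.2 m

For a point source L₁ − L₂ = 20·log₁₀(r₂/r₁), so r₂ = r₁·10^((L₁−L₂)/20).
r₂ = 2.6·10^((93−72)/20) = 2.6·10^(21.0/20) = 29.17 m.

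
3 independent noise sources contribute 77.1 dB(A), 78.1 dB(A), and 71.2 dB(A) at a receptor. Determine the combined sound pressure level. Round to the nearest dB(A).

For uncorrelated sources the intensities add, so convert each level to linear form, sum, and take 10·log₁₀ of the total.
Σ 10^(L/10) = 10^(77.1/10) + 10^(78.1/10) + 10^(71.2/10) = 1.290e+08.
L_total = 10·log₁₀(1.290e+08) = 81.11 dB(A).

81 dB(A)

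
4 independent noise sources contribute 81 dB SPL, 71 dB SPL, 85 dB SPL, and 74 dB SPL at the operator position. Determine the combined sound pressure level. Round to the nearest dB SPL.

87 dB SPL

Incoherent sources combine by intensity addition: L_total = 10·log₁₀(Σ 10^(L_i/10)).
Σ 10^(L/10) = 10^(81/10) + 10^(71/10) + 10^(85/10) + 10^(74/10) = 4.798e+08.
L_total = 10·log₁₀(4.798e+08) = 86.81 dB SPL.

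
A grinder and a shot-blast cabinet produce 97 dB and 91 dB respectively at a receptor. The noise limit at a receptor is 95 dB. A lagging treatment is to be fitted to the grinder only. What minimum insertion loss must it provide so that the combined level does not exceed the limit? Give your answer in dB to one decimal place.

Fixed contribution from the other source: Σ 10^(L/10) = 10^(91/10) = 1.259e+09 (91.00 dB).
To meet 95 dB overall, the treated grinder may contribute at most 10^(95/10) − 1.259e+09 = 1.903e+09, i.e. 92.80 dB.
So the grinder must be reduced from 97 to 92.80 dB: IL = 4.20 dB.

4.2 dB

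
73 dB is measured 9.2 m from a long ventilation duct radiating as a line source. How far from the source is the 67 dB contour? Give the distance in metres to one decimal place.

36.6 m

Line-source spreading drops the level by 10·log₁₀(r₂/r₁); inverting, r₂/r₁ = 10^(ΔL/10).
r₂ = 9.2·10^((73−67)/10) = 9.2·10^(6.0/10) = 36.63 m.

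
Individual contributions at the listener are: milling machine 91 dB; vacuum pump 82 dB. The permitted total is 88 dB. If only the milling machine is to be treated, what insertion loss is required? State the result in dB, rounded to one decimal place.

4.3 dB

The untreated sources together contribute 10^(82/10) = 1.585e+08, i.e. 82.00 dB.
To meet 88 dB overall, the treated milling machine may contribute at most 10^(88/10) − 1.585e+08 = 4.725e+08, i.e. 86.74 dB.
Required insertion loss = 91 − 86.74 = 4.26 dB.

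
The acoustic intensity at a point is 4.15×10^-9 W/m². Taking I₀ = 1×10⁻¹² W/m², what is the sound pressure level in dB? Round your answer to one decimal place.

36.2 dB

Dividing by I₀ shifts the exponent by 12: I/I₀ = 4.15×10^3.
L = 10·(0.6180 + 3) = 36.18 dB.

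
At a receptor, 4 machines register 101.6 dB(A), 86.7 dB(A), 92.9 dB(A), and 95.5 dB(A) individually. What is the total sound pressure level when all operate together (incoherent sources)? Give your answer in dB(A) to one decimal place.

Incoherent sources combine by intensity addition: L_total = 10·log₁₀(Σ 10^(L_i/10)).
Σ 10^(L/10) = 10^(101.6/10) + 10^(86.7/10) + 10^(92.9/10) + 10^(95.5/10) = 2.042e+10.
L_total = 10·log₁₀(2.042e+10) = 103.10 dB(A).

103.1 dB(A)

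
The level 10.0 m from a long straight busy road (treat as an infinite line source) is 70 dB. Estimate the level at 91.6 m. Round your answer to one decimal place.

60.4 dB

Line-source attenuation: ΔL = 10·log₁₀(r₂/r₁) = 10·log₁₀(91.6/10.0) = 9.619 dB.
L₂ = 70 − 10·log₁₀(91.6/10.0) = 70 − 9.619 = 60.38 dB.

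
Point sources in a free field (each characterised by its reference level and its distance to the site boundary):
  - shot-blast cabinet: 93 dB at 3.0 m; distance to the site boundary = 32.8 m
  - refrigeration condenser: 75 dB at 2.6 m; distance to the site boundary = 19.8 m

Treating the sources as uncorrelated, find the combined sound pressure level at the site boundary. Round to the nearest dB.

72 dB

First find each source's level at the receiver (point-source: −20·log₁₀(r/r_ref)), then combine on an intensity basis.
shot-blast cabinet: 93 − 20·log₁₀(32.8/3.0) = 93 − 20.78 = 72.22 dB.
refrigeration condenser: 75 − 20·log₁₀(19.8/2.6) = 75 − 17.63 = 57.37 dB.
Σ 10^(L/10) = 1.724e+07 → L_total = 10·log₁₀(1.724e+07) = 72.36 dB.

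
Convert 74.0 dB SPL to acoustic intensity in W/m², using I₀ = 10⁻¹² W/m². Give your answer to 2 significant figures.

L = 10·log₁₀(I/I₀) ⇒ I = I₀·10^(L/10) = 10⁻¹² × 10^7.40.

2.5e-05 W/m²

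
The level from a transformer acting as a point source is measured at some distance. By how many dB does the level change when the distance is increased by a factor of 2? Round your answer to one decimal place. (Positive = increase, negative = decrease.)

Point-source spreading: ΔL = −20·log₁₀(r₂/r₁).
ΔL = −20·log₁₀(2) = -6.02 dB.

-6.0 dB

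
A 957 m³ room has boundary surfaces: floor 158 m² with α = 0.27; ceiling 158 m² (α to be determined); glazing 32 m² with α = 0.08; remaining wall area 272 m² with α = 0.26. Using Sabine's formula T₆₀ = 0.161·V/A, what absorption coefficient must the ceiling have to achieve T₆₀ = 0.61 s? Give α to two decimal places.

From T₆₀ = 0.161·V/A, the target T₆₀ = 0.61 s needs A = 0.161·957/0.61 = 252.59 m².
Absorption from the other surfaces = 158·0.27 + 32·0.08 + 272·0.26 = 115.94 m², so the ceiling must supply 136.65 m² over 158 m².
α = 136.65/158 = 0.865.

0.86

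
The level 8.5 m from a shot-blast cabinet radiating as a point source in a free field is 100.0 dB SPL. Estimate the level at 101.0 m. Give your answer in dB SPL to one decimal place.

For a point source, L₂ = L₁ − 20·log₁₀(r₂/r₁).
L₂ = 100.0 − 20·log₁₀(101.0/8.5) = 100.0 − 21.498 = 78.50 dB SPL.

78.5 dB SPL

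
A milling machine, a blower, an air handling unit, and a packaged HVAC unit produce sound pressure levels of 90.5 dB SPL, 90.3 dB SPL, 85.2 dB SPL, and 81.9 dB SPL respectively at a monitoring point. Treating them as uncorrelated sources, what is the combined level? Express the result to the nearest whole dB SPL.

For uncorrelated sources the intensities add, so convert each level to linear form, sum, and take 10·log₁₀ of the total.
Σ 10^(L/10) = 10^(90.5/10) + 10^(90.3/10) + 10^(85.2/10) + 10^(81.9/10) = 2.680e+09.
L_total = 10·log₁₀(2.680e+09) = 94.28 dB SPL.

94 dB SPL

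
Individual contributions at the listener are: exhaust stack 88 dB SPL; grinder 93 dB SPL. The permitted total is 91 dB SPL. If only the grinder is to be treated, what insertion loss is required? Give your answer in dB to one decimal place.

Everything except the grinder sums to 10^(88/10) = 6.310e+08 in linear terms, 88.00 dB SPL.
The limit corresponds to 10^(91/10) = 1.259e+09; subtracting the fixed part leaves 6.280e+08 for the grinder, i.e. 87.98 dB SPL.
So the grinder must be reduced from 93 to 87.98 dB SPL: IL = 5.02 dB.

5.0 dB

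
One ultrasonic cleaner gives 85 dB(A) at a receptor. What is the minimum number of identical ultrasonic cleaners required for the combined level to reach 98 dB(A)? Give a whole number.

20

N identical sources give L₁ + 10·log₁₀ N, so require 10·log₁₀ N ≥ 98 − 85 = 13.0 dB.
N ≥ 10^(13.0/10) = 19.953, so N = 20.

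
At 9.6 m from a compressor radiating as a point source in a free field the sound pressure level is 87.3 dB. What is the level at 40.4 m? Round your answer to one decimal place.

Spherical spreading from a point source gives a 20·log₁₀(r₂/r₁) drop.
L₂ = 87.3 − 20·log₁₀(40.4/9.6) = 87.3 − 12.482 = 74.82 dB.

74.8 dB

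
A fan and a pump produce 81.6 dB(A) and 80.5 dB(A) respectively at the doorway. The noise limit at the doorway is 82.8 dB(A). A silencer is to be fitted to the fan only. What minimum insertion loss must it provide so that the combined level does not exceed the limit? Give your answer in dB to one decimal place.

The untreated sources together contribute 10^(80.5/10) = 1.122e+08, i.e. 80.50 dB(A).
To meet 82.8 dB(A) overall, the treated fan may contribute at most 10^(82.8/10) − 1.122e+08 = 7.834e+07, i.e. 78.94 dB(A).
So the fan must be reduced from 81.6 to 78.94 dB(A): IL = 2.66 dB.

2.7 dB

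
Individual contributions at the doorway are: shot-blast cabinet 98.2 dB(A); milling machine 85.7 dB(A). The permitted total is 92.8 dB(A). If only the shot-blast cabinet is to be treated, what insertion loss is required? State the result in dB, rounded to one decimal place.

6.3 dB

The untreated sources together contribute 10^(85.7/10) = 3.715e+08, i.e. 85.70 dB(A).
The limit corresponds to 10^(92.8/10) = 1.905e+09; subtracting the fixed part leaves 1.534e+09 for the shot-blast cabinet, i.e. 91.86 dB(A).
Required insertion loss = 98.2 − 91.86 = 6.34 dB.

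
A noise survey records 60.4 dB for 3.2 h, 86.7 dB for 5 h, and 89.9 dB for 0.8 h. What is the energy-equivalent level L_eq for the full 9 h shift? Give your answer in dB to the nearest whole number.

The energy average is taken in the linear domain: L_eq = 10·log₁₀[(Σ tᵢ·10^(Lᵢ/10))/T], T = 9 h.
Σ tᵢ·10^(Lᵢ/10) = 3.2·10^(60.4/10) + 5·10^(86.7/10) + 0.8·10^(89.9/10) = 3.124e+09.
L_eq = 10·log₁₀(3.124e+09/9) = 85.40 dB.

85 dB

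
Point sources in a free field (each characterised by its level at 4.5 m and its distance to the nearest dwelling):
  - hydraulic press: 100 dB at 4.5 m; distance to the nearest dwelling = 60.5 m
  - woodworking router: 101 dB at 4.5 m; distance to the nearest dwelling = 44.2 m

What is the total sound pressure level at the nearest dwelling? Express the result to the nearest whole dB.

First find each source's level at the receiver (point-source: −20·log₁₀(r/r_ref)), then combine on an intensity basis.
hydraulic press: 100 − 20·log₁₀(60.5/4.5) = 100 − 22.57 = 77.43 dB.
woodworking router: 101 − 20·log₁₀(44.2/4.5) = 101 − 19.84 = 81.16 dB.
Σ 10^(L/10) = 1.858e+08 → L_total = 10·log₁₀(1.858e+08) = 82.69 dB.

83 dB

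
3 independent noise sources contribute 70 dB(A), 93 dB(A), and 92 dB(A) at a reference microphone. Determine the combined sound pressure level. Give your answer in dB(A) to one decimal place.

Incoherent sources combine by intensity addition: L_total = 10·log₁₀(Σ 10^(L_i/10)).
Σ 10^(L/10) = 10^(70/10) + 10^(93/10) + 10^(92/10) = 3.590e+09.
L_total = 10·log₁₀(3.590e+09) = 95.55 dB(A).

95.6 dB(A)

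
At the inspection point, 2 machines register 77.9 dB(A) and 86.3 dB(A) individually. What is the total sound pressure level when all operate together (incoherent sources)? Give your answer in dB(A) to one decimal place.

86.9 dB(A)

For uncorrelated sources the intensities add, so convert each level to linear form, sum, and take 10·log₁₀ of the total.
Σ 10^(L/10) = 10^(77.9/10) + 10^(86.3/10) = 4.882e+08.
L_total = 10·log₁₀(4.882e+08) = 86.89 dB(A).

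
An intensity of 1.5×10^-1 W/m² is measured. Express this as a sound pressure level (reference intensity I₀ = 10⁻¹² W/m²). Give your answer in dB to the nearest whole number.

I/I₀ = 1.5×10^-1/10⁻¹² = 1.5×10^11, and L = 10·log₁₀(I/I₀).
L = 10·(0.1761 + 11) = 111.76 dB.

112 dB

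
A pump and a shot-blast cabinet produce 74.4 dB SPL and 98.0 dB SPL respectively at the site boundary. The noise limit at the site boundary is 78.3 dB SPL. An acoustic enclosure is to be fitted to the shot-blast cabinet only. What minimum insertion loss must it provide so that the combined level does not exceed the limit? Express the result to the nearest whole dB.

Everything except the shot-blast cabinet sums to 10^(74.4/10) = 2.754e+07 in linear terms, 74.40 dB SPL.
The limit corresponds to 10^(78.3/10) = 6.761e+07; subtracting the fixed part leaves 4.007e+07 for the shot-blast cabinet, i.e. 76.03 dB SPL.
Required insertion loss = 98.0 − 76.03 = 21.97 dB.

22 dB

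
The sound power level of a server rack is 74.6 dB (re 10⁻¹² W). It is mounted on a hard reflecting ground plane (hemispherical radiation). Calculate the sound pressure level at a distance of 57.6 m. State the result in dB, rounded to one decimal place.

Free-field hemispherical radiation: L_p = L_w − 10·log₁₀(2π·r²), r = 57.6 m.
2π·r² = 2.085e+04 m², 10·log₁₀ of that is 43.190 dB.
L_p = 74.6 − 43.190 = 31.41 dB.

31.4 dB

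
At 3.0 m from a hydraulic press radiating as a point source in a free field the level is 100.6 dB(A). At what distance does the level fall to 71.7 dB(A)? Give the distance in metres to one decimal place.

The 28.9 dB drop corresponds to a distance ratio of 10^(28.9/20) for a point source.
r₂ = 3.0·10^((100.6−71.7)/20) = 3.0·10^(28.9/20) = 83.58 m.

83.6 m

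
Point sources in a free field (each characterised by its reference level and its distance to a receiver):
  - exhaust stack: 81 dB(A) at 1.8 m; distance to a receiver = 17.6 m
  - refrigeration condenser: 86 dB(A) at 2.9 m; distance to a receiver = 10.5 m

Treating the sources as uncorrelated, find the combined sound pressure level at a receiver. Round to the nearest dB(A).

Propagate each source to the receiver with L = L_ref − 20·log₁₀(r/r_ref), then add intensities.
exhaust stack: 81 − 20·log₁₀(17.6/1.8) = 81 − 19.80 = 61.20 dB(A).
refrigeration condenser: 86 − 20·log₁₀(10.5/2.9) = 86 − 11.18 = 74.82 dB(A).
Σ 10^(L/10) = 3.168e+07 → L_total = 10·log₁₀(3.168e+07) = 75.01 dB(A).

75 dB(A)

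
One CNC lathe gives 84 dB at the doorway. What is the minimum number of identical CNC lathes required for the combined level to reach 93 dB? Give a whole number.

N identical sources give L₁ + 10·log₁₀ N, so require 10·log₁₀ N ≥ 93 − 84 = 9.0 dB.
N ≥ 10^(9.0/10) = 7.943, so N = 8.

8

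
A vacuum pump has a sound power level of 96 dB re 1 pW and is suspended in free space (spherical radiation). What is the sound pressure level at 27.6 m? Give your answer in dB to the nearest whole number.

56 dB

L_p = L_w − 10·log₁₀(4π·r²) with r = 27.6 m.
4π·r² = 9573 m², 10·log₁₀ of that is 39.810 dB.
L_p = 96 − 39.810 = 56.19 dB.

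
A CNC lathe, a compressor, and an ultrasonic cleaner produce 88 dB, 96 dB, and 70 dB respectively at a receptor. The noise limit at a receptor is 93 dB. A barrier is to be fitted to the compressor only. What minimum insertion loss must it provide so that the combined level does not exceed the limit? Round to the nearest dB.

5 dB

The untreated sources together contribute 10^(88/10) + 10^(70/10) = 6.410e+08, i.e. 88.07 dB.
To meet 93 dB overall, the treated compressor may contribute at most 10^(93/10) − 6.410e+08 = 1.354e+09, i.e. 91.32 dB.
Required insertion loss = 96 − 91.32 = 4.68 dB.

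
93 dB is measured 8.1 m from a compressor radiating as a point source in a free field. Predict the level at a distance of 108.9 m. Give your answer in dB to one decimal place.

70.4 dB

Spherical spreading from a point source gives a 20·log₁₀(r₂/r₁) drop.
L₂ = 93 − 20·log₁₀(108.9/8.1) = 93 − 22.571 = 70.43 dB.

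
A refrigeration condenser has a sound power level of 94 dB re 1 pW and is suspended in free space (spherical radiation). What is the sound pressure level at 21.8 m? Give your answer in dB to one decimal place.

L_p = L_w − 10·log₁₀(4π·r²) with r = 21.8 m.
4π·r² = 5972 m², 10·log₁₀ of that is 37.761 dB.
L_p = 94 − 37.761 = 56.24 dB.

56.2 dB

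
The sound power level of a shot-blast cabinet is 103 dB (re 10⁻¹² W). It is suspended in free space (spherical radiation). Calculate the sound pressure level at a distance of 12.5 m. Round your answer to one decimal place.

70.1 dB

L_p = L_w − 10·log₁₀(4π·r²) with r = 12.5 m.
4π·r² = 1963 m², 10·log₁₀ of that is 32.930 dB.
L_p = 103 − 32.930 = 70.07 dB.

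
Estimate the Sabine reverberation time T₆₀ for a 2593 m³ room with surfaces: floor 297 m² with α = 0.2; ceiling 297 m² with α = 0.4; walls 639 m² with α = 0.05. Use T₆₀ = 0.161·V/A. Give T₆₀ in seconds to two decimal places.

Total absorption A = 297·0.2 + 297·0.4 + 639·0.05 = 210.15 m² sabins.
T₆₀ = 0.161 × 2593 / 210.15 = 1.987 s.

1.99 s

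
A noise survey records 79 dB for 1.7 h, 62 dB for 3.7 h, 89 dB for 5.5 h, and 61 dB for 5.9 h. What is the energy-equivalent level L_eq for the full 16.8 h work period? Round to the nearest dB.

84 dB

The energy average is taken in the linear domain: L_eq = 10·log₁₀[(Σ tᵢ·10^(Lᵢ/10))/T], T = 16.8 h.
Σ tᵢ·10^(Lᵢ/10) = 1.7·10^(79/10) + 3.7·10^(62/10) + 5.5·10^(89/10) + 5.9·10^(61/10) = 4.517e+09.
L_eq = 10·log₁₀(4.517e+09/16.8) = 84.30 dB.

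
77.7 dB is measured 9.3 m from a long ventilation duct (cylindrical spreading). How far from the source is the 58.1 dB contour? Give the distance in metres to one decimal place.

848.2 m

Line-source spreading drops the level by 10·log₁₀(r₂/r₁); inverting, r₂/r₁ = 10^(ΔL/10).
r₂ = 9.3·10^((77.7−58.1)/10) = 9.3·10^(19.6/10) = 848.17 m.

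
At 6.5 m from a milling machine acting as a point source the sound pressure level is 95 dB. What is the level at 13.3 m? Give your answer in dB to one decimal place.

88.8 dB

Spherical spreading from a point source gives a 20·log₁₀(r₂/r₁) drop.
L₂ = 95 − 20·log₁₀(13.3/6.5) = 95 − 6.219 = 88.78 dB.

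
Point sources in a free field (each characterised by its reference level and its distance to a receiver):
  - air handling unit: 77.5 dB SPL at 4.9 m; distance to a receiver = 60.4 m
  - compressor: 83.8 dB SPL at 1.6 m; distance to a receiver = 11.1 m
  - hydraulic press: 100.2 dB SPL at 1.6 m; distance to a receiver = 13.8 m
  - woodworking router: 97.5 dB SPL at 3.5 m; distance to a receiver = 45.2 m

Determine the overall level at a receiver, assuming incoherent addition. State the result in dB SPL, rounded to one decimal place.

Propagate each source to the receiver with L = L_ref − 20·log₁₀(r/r_ref), then add intensities.
air handling unit: 77.5 − 20·log₁₀(60.4/4.9) = 77.5 − 21.82 = 55.68 dB SPL.
compressor: 83.8 − 20·log₁₀(11.1/1.6) = 83.8 − 16.82 = 66.98 dB SPL.
hydraulic press: 100.2 − 20·log₁₀(13.8/1.6) = 100.2 − 18.72 = 81.48 dB SPL.
woodworking router: 97.5 − 20·log₁₀(45.2/3.5) = 97.5 − 22.22 = 75.28 dB SPL.
Σ 10^(L/10) = 1.798e+08 → L_total = 10·log₁₀(1.798e+08) = 82.55 dB SPL.

82.5 dB SPL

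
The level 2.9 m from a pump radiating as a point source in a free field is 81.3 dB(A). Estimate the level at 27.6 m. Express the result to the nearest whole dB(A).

62 dB(A)

For a point source, L₂ = L₁ − 20·log₁₀(r₂/r₁).
L₂ = 81.3 − 20·log₁₀(27.6/2.9) = 81.3 − 19.570 = 61.73 dB(A).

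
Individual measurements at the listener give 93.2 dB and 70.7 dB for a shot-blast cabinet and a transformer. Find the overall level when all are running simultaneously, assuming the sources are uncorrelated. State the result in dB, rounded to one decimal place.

93.2 dB

Incoherent sources combine by intensity addition: L_total = 10·log₁₀(Σ 10^(L_i/10)).
Σ 10^(L/10) = 10^(93.2/10) + 10^(70.7/10) = 2.101e+09.
L_total = 10·log₁₀(2.101e+09) = 93.22 dB.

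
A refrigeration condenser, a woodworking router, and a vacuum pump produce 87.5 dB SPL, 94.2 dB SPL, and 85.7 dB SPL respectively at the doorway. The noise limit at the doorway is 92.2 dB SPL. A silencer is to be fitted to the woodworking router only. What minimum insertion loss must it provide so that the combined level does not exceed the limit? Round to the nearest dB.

Everything except the woodworking router sums to 10^(87.5/10) + 10^(85.7/10) = 9.339e+08 in linear terms, 89.70 dB SPL.
The limit corresponds to 10^(92.2/10) = 1.660e+09; subtracting the fixed part leaves 7.257e+08 for the woodworking router, i.e. 88.61 dB SPL.
So the woodworking router must be reduced from 94.2 to 88.61 dB SPL: IL = 5.59 dB.

6 dB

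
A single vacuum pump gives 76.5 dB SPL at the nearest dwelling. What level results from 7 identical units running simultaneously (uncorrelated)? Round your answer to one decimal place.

85.0 dB SPL

With 7 equal, uncorrelated contributions the intensity is 7× that of one unit, giving a rise of 10·log₁₀ 7.
L_total = 76.5 + 10·log₁₀(7) = 76.5 + 8.451 = 84.95 dB SPL.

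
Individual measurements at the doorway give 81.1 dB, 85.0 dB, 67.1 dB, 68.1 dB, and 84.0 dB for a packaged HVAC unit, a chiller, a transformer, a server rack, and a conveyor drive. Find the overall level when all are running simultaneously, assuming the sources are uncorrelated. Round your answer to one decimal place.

88.5 dB

Incoherent sources combine by intensity addition: L_total = 10·log₁₀(Σ 10^(L_i/10)).
Σ 10^(L/10) = 10^(81.1/10) + 10^(85.0/10) + 10^(67.1/10) + 10^(68.1/10) + 10^(84.0/10) = 7.078e+08.
L_total = 10·log₁₀(7.078e+08) = 88.50 dB.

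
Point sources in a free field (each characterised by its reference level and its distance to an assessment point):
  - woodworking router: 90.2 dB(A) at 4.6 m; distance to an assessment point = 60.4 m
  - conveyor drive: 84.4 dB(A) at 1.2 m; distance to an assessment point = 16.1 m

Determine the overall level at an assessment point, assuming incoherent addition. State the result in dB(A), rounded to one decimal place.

68.8 dB(A)

First find each source's level at the receiver (point-source: −20·log₁₀(r/r_ref)), then combine on an intensity basis.
woodworking router: 90.2 − 20·log₁₀(60.4/4.6) = 90.2 − 22.37 = 67.83 dB(A).
conveyor drive: 84.4 − 20·log₁₀(16.1/1.2) = 84.4 − 22.55 = 61.85 dB(A).
Σ 10^(L/10) = 7.604e+06 → L_total = 10·log₁₀(7.604e+06) = 68.81 dB(A).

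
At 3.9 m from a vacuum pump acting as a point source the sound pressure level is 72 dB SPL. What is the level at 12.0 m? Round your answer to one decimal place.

62.2 dB SPL

Spherical spreading from a point source gives a 20·log₁₀(r₂/r₁) drop.
L₂ = 72 − 20·log₁₀(12.0/3.9) = 72 − 9.762 = 62.24 dB SPL.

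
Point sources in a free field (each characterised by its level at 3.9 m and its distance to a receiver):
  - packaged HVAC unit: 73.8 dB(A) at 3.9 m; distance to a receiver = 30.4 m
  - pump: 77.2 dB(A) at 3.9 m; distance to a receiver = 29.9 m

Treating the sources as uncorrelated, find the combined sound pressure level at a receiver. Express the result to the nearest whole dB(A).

61 dB(A)

Propagate each source to the receiver with L = L_ref − 20·log₁₀(r/r_ref), then add intensities.
packaged HVAC unit: 73.8 − 20·log₁₀(30.4/3.9) = 73.8 − 17.84 = 55.96 dB(A).
pump: 77.2 − 20·log₁₀(29.9/3.9) = 77.2 − 17.69 = 59.51 dB(A).
Σ 10^(L/10) = 1.288e+06 → L_total = 10·log₁₀(1.288e+06) = 61.10 dB(A).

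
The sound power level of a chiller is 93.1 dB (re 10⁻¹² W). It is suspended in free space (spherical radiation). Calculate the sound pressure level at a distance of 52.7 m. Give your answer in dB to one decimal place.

47.7 dB

L_p = L_w − 10·log₁₀(4π·r²) with r = 52.7 m.
4π·r² = 3.49e+04 m², 10·log₁₀ of that is 45.428 dB.
L_p = 93.1 − 45.428 = 47.67 dB.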